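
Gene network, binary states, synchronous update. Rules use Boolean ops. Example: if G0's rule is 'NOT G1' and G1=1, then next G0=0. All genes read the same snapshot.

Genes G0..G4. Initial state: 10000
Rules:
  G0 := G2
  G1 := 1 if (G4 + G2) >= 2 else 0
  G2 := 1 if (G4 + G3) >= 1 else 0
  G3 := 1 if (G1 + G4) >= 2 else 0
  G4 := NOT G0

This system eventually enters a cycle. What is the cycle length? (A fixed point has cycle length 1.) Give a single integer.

Answer: 7

Derivation:
Step 0: 10000
Step 1: G0=G2=0 G1=(0+0>=2)=0 G2=(0+0>=1)=0 G3=(0+0>=2)=0 G4=NOT G0=NOT 1=0 -> 00000
Step 2: G0=G2=0 G1=(0+0>=2)=0 G2=(0+0>=1)=0 G3=(0+0>=2)=0 G4=NOT G0=NOT 0=1 -> 00001
Step 3: G0=G2=0 G1=(1+0>=2)=0 G2=(1+0>=1)=1 G3=(0+1>=2)=0 G4=NOT G0=NOT 0=1 -> 00101
Step 4: G0=G2=1 G1=(1+1>=2)=1 G2=(1+0>=1)=1 G3=(0+1>=2)=0 G4=NOT G0=NOT 0=1 -> 11101
Step 5: G0=G2=1 G1=(1+1>=2)=1 G2=(1+0>=1)=1 G3=(1+1>=2)=1 G4=NOT G0=NOT 1=0 -> 11110
Step 6: G0=G2=1 G1=(0+1>=2)=0 G2=(0+1>=1)=1 G3=(1+0>=2)=0 G4=NOT G0=NOT 1=0 -> 10100
Step 7: G0=G2=1 G1=(0+1>=2)=0 G2=(0+0>=1)=0 G3=(0+0>=2)=0 G4=NOT G0=NOT 1=0 -> 10000
State from step 7 equals state from step 0 -> cycle length 7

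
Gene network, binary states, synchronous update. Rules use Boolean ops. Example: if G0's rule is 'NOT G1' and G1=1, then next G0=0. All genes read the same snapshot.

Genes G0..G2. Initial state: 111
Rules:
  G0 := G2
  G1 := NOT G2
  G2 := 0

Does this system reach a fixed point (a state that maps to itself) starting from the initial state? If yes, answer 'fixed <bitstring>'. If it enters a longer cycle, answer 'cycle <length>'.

Step 0: 111
Step 1: G0=G2=1 G1=NOT G2=NOT 1=0 G2=0(const) -> 100
Step 2: G0=G2=0 G1=NOT G2=NOT 0=1 G2=0(const) -> 010
Step 3: G0=G2=0 G1=NOT G2=NOT 0=1 G2=0(const) -> 010
Fixed point reached at step 2: 010

Answer: fixed 010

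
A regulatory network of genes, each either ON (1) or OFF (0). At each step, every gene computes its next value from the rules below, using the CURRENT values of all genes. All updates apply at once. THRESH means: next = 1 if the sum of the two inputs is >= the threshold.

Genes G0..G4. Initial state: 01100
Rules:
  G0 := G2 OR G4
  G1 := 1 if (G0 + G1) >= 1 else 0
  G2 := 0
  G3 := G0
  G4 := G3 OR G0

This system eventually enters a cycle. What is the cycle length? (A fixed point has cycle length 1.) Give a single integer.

Answer: 1

Derivation:
Step 0: 01100
Step 1: G0=G2|G4=1|0=1 G1=(0+1>=1)=1 G2=0(const) G3=G0=0 G4=G3|G0=0|0=0 -> 11000
Step 2: G0=G2|G4=0|0=0 G1=(1+1>=1)=1 G2=0(const) G3=G0=1 G4=G3|G0=0|1=1 -> 01011
Step 3: G0=G2|G4=0|1=1 G1=(0+1>=1)=1 G2=0(const) G3=G0=0 G4=G3|G0=1|0=1 -> 11001
Step 4: G0=G2|G4=0|1=1 G1=(1+1>=1)=1 G2=0(const) G3=G0=1 G4=G3|G0=0|1=1 -> 11011
Step 5: G0=G2|G4=0|1=1 G1=(1+1>=1)=1 G2=0(const) G3=G0=1 G4=G3|G0=1|1=1 -> 11011
State from step 5 equals state from step 4 -> cycle length 1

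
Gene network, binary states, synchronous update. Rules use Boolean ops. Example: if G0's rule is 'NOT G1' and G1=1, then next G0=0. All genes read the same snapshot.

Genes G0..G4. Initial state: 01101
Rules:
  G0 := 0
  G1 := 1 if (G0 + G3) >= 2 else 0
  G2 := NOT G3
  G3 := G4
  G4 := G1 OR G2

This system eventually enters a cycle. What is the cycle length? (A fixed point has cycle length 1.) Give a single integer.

Step 0: 01101
Step 1: G0=0(const) G1=(0+0>=2)=0 G2=NOT G3=NOT 0=1 G3=G4=1 G4=G1|G2=1|1=1 -> 00111
Step 2: G0=0(const) G1=(0+1>=2)=0 G2=NOT G3=NOT 1=0 G3=G4=1 G4=G1|G2=0|1=1 -> 00011
Step 3: G0=0(const) G1=(0+1>=2)=0 G2=NOT G3=NOT 1=0 G3=G4=1 G4=G1|G2=0|0=0 -> 00010
Step 4: G0=0(const) G1=(0+1>=2)=0 G2=NOT G3=NOT 1=0 G3=G4=0 G4=G1|G2=0|0=0 -> 00000
Step 5: G0=0(const) G1=(0+0>=2)=0 G2=NOT G3=NOT 0=1 G3=G4=0 G4=G1|G2=0|0=0 -> 00100
Step 6: G0=0(const) G1=(0+0>=2)=0 G2=NOT G3=NOT 0=1 G3=G4=0 G4=G1|G2=0|1=1 -> 00101
Step 7: G0=0(const) G1=(0+0>=2)=0 G2=NOT G3=NOT 0=1 G3=G4=1 G4=G1|G2=0|1=1 -> 00111
State from step 7 equals state from step 1 -> cycle length 6

Answer: 6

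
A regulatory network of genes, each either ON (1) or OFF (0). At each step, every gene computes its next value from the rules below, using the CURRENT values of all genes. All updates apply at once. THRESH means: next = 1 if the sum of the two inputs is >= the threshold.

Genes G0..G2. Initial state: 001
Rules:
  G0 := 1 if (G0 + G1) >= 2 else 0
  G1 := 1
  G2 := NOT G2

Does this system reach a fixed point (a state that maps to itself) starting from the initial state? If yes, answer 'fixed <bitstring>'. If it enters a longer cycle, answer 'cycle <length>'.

Step 0: 001
Step 1: G0=(0+0>=2)=0 G1=1(const) G2=NOT G2=NOT 1=0 -> 010
Step 2: G0=(0+1>=2)=0 G1=1(const) G2=NOT G2=NOT 0=1 -> 011
Step 3: G0=(0+1>=2)=0 G1=1(const) G2=NOT G2=NOT 1=0 -> 010
Cycle of length 2 starting at step 1 -> no fixed point

Answer: cycle 2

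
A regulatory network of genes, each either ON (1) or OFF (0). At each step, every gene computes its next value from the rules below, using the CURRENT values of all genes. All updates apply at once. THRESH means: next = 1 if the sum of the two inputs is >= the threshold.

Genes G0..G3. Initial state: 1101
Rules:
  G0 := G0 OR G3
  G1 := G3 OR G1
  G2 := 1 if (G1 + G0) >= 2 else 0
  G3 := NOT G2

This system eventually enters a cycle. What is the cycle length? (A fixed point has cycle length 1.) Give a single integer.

Answer: 1

Derivation:
Step 0: 1101
Step 1: G0=G0|G3=1|1=1 G1=G3|G1=1|1=1 G2=(1+1>=2)=1 G3=NOT G2=NOT 0=1 -> 1111
Step 2: G0=G0|G3=1|1=1 G1=G3|G1=1|1=1 G2=(1+1>=2)=1 G3=NOT G2=NOT 1=0 -> 1110
Step 3: G0=G0|G3=1|0=1 G1=G3|G1=0|1=1 G2=(1+1>=2)=1 G3=NOT G2=NOT 1=0 -> 1110
State from step 3 equals state from step 2 -> cycle length 1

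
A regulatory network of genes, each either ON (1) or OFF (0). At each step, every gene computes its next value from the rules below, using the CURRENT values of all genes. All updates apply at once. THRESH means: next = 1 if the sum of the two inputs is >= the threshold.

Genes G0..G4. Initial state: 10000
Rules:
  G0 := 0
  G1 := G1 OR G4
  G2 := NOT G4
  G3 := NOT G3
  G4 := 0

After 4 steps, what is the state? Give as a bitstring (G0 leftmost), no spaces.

Step 1: G0=0(const) G1=G1|G4=0|0=0 G2=NOT G4=NOT 0=1 G3=NOT G3=NOT 0=1 G4=0(const) -> 00110
Step 2: G0=0(const) G1=G1|G4=0|0=0 G2=NOT G4=NOT 0=1 G3=NOT G3=NOT 1=0 G4=0(const) -> 00100
Step 3: G0=0(const) G1=G1|G4=0|0=0 G2=NOT G4=NOT 0=1 G3=NOT G3=NOT 0=1 G4=0(const) -> 00110
Step 4: G0=0(const) G1=G1|G4=0|0=0 G2=NOT G4=NOT 0=1 G3=NOT G3=NOT 1=0 G4=0(const) -> 00100

00100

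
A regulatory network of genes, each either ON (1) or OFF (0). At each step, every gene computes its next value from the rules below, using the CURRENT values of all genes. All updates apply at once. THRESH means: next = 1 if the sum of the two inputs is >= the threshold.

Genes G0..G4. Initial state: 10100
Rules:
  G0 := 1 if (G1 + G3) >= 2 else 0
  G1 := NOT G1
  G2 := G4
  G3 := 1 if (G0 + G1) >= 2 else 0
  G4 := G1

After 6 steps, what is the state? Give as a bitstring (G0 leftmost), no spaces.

Step 1: G0=(0+0>=2)=0 G1=NOT G1=NOT 0=1 G2=G4=0 G3=(1+0>=2)=0 G4=G1=0 -> 01000
Step 2: G0=(1+0>=2)=0 G1=NOT G1=NOT 1=0 G2=G4=0 G3=(0+1>=2)=0 G4=G1=1 -> 00001
Step 3: G0=(0+0>=2)=0 G1=NOT G1=NOT 0=1 G2=G4=1 G3=(0+0>=2)=0 G4=G1=0 -> 01100
Step 4: G0=(1+0>=2)=0 G1=NOT G1=NOT 1=0 G2=G4=0 G3=(0+1>=2)=0 G4=G1=1 -> 00001
Step 5: G0=(0+0>=2)=0 G1=NOT G1=NOT 0=1 G2=G4=1 G3=(0+0>=2)=0 G4=G1=0 -> 01100
Step 6: G0=(1+0>=2)=0 G1=NOT G1=NOT 1=0 G2=G4=0 G3=(0+1>=2)=0 G4=G1=1 -> 00001

00001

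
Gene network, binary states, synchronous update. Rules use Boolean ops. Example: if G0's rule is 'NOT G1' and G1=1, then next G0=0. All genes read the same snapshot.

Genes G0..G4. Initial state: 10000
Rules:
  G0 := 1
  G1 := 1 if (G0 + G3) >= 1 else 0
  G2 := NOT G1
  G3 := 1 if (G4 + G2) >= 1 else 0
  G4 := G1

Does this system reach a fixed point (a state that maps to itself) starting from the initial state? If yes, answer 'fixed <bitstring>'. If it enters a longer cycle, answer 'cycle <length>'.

Answer: fixed 11011

Derivation:
Step 0: 10000
Step 1: G0=1(const) G1=(1+0>=1)=1 G2=NOT G1=NOT 0=1 G3=(0+0>=1)=0 G4=G1=0 -> 11100
Step 2: G0=1(const) G1=(1+0>=1)=1 G2=NOT G1=NOT 1=0 G3=(0+1>=1)=1 G4=G1=1 -> 11011
Step 3: G0=1(const) G1=(1+1>=1)=1 G2=NOT G1=NOT 1=0 G3=(1+0>=1)=1 G4=G1=1 -> 11011
Fixed point reached at step 2: 11011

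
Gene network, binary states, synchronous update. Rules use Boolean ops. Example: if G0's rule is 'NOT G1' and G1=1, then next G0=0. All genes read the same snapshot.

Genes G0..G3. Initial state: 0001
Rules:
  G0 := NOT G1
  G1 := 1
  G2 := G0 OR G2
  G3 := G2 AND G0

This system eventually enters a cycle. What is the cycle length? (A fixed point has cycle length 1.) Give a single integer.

Step 0: 0001
Step 1: G0=NOT G1=NOT 0=1 G1=1(const) G2=G0|G2=0|0=0 G3=G2&G0=0&0=0 -> 1100
Step 2: G0=NOT G1=NOT 1=0 G1=1(const) G2=G0|G2=1|0=1 G3=G2&G0=0&1=0 -> 0110
Step 3: G0=NOT G1=NOT 1=0 G1=1(const) G2=G0|G2=0|1=1 G3=G2&G0=1&0=0 -> 0110
State from step 3 equals state from step 2 -> cycle length 1

Answer: 1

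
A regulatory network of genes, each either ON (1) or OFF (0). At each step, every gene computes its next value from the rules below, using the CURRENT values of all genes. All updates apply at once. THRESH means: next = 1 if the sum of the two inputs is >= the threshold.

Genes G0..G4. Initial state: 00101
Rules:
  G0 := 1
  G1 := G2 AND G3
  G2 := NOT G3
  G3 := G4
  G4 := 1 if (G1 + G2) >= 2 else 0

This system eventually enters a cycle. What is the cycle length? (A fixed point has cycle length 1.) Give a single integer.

Answer: 1

Derivation:
Step 0: 00101
Step 1: G0=1(const) G1=G2&G3=1&0=0 G2=NOT G3=NOT 0=1 G3=G4=1 G4=(0+1>=2)=0 -> 10110
Step 2: G0=1(const) G1=G2&G3=1&1=1 G2=NOT G3=NOT 1=0 G3=G4=0 G4=(0+1>=2)=0 -> 11000
Step 3: G0=1(const) G1=G2&G3=0&0=0 G2=NOT G3=NOT 0=1 G3=G4=0 G4=(1+0>=2)=0 -> 10100
Step 4: G0=1(const) G1=G2&G3=1&0=0 G2=NOT G3=NOT 0=1 G3=G4=0 G4=(0+1>=2)=0 -> 10100
State from step 4 equals state from step 3 -> cycle length 1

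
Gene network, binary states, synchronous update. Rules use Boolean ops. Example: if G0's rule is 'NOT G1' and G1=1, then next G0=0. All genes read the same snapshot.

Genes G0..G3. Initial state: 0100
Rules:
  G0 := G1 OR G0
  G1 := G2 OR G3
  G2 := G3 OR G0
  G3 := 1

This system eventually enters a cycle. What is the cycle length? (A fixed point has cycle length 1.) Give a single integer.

Answer: 1

Derivation:
Step 0: 0100
Step 1: G0=G1|G0=1|0=1 G1=G2|G3=0|0=0 G2=G3|G0=0|0=0 G3=1(const) -> 1001
Step 2: G0=G1|G0=0|1=1 G1=G2|G3=0|1=1 G2=G3|G0=1|1=1 G3=1(const) -> 1111
Step 3: G0=G1|G0=1|1=1 G1=G2|G3=1|1=1 G2=G3|G0=1|1=1 G3=1(const) -> 1111
State from step 3 equals state from step 2 -> cycle length 1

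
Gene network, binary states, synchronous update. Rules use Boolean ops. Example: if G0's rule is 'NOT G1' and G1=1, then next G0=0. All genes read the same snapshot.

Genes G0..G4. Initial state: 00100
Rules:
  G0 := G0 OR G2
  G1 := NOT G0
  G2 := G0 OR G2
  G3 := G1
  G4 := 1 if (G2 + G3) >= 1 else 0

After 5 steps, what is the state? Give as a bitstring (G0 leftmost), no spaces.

Step 1: G0=G0|G2=0|1=1 G1=NOT G0=NOT 0=1 G2=G0|G2=0|1=1 G3=G1=0 G4=(1+0>=1)=1 -> 11101
Step 2: G0=G0|G2=1|1=1 G1=NOT G0=NOT 1=0 G2=G0|G2=1|1=1 G3=G1=1 G4=(1+0>=1)=1 -> 10111
Step 3: G0=G0|G2=1|1=1 G1=NOT G0=NOT 1=0 G2=G0|G2=1|1=1 G3=G1=0 G4=(1+1>=1)=1 -> 10101
Step 4: G0=G0|G2=1|1=1 G1=NOT G0=NOT 1=0 G2=G0|G2=1|1=1 G3=G1=0 G4=(1+0>=1)=1 -> 10101
Step 5: G0=G0|G2=1|1=1 G1=NOT G0=NOT 1=0 G2=G0|G2=1|1=1 G3=G1=0 G4=(1+0>=1)=1 -> 10101

10101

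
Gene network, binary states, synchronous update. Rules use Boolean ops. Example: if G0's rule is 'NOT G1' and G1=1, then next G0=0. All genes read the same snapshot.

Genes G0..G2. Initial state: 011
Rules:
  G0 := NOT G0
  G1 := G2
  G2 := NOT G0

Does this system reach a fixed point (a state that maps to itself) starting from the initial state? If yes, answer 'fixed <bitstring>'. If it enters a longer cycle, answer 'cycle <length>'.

Step 0: 011
Step 1: G0=NOT G0=NOT 0=1 G1=G2=1 G2=NOT G0=NOT 0=1 -> 111
Step 2: G0=NOT G0=NOT 1=0 G1=G2=1 G2=NOT G0=NOT 1=0 -> 010
Step 3: G0=NOT G0=NOT 0=1 G1=G2=0 G2=NOT G0=NOT 0=1 -> 101
Step 4: G0=NOT G0=NOT 1=0 G1=G2=1 G2=NOT G0=NOT 1=0 -> 010
Cycle of length 2 starting at step 2 -> no fixed point

Answer: cycle 2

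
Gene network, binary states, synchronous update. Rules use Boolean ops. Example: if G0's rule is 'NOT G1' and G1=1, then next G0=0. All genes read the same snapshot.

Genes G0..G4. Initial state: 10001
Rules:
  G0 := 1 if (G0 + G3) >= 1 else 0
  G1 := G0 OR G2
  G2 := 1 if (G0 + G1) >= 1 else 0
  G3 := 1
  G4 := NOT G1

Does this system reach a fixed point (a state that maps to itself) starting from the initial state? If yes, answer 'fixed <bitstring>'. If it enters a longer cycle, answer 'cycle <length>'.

Answer: fixed 11110

Derivation:
Step 0: 10001
Step 1: G0=(1+0>=1)=1 G1=G0|G2=1|0=1 G2=(1+0>=1)=1 G3=1(const) G4=NOT G1=NOT 0=1 -> 11111
Step 2: G0=(1+1>=1)=1 G1=G0|G2=1|1=1 G2=(1+1>=1)=1 G3=1(const) G4=NOT G1=NOT 1=0 -> 11110
Step 3: G0=(1+1>=1)=1 G1=G0|G2=1|1=1 G2=(1+1>=1)=1 G3=1(const) G4=NOT G1=NOT 1=0 -> 11110
Fixed point reached at step 2: 11110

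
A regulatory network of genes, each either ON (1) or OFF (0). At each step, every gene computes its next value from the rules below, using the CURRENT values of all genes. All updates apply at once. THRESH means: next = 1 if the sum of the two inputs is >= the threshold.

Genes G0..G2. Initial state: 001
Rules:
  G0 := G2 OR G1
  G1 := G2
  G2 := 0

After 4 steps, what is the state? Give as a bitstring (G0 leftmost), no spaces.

Step 1: G0=G2|G1=1|0=1 G1=G2=1 G2=0(const) -> 110
Step 2: G0=G2|G1=0|1=1 G1=G2=0 G2=0(const) -> 100
Step 3: G0=G2|G1=0|0=0 G1=G2=0 G2=0(const) -> 000
Step 4: G0=G2|G1=0|0=0 G1=G2=0 G2=0(const) -> 000

000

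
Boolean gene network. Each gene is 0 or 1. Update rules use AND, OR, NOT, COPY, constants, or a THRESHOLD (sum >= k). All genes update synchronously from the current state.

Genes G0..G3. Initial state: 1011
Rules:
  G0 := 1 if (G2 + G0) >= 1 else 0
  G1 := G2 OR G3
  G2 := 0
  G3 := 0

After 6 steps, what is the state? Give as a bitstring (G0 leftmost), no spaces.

Step 1: G0=(1+1>=1)=1 G1=G2|G3=1|1=1 G2=0(const) G3=0(const) -> 1100
Step 2: G0=(0+1>=1)=1 G1=G2|G3=0|0=0 G2=0(const) G3=0(const) -> 1000
Step 3: G0=(0+1>=1)=1 G1=G2|G3=0|0=0 G2=0(const) G3=0(const) -> 1000
Step 4: G0=(0+1>=1)=1 G1=G2|G3=0|0=0 G2=0(const) G3=0(const) -> 1000
Step 5: G0=(0+1>=1)=1 G1=G2|G3=0|0=0 G2=0(const) G3=0(const) -> 1000
Step 6: G0=(0+1>=1)=1 G1=G2|G3=0|0=0 G2=0(const) G3=0(const) -> 1000

1000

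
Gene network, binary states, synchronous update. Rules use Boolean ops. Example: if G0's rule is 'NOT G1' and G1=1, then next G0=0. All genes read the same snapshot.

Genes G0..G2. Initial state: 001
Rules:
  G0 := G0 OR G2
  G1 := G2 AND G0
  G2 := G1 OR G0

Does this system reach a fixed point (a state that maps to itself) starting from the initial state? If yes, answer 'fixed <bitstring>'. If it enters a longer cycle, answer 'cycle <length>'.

Step 0: 001
Step 1: G0=G0|G2=0|1=1 G1=G2&G0=1&0=0 G2=G1|G0=0|0=0 -> 100
Step 2: G0=G0|G2=1|0=1 G1=G2&G0=0&1=0 G2=G1|G0=0|1=1 -> 101
Step 3: G0=G0|G2=1|1=1 G1=G2&G0=1&1=1 G2=G1|G0=0|1=1 -> 111
Step 4: G0=G0|G2=1|1=1 G1=G2&G0=1&1=1 G2=G1|G0=1|1=1 -> 111
Fixed point reached at step 3: 111

Answer: fixed 111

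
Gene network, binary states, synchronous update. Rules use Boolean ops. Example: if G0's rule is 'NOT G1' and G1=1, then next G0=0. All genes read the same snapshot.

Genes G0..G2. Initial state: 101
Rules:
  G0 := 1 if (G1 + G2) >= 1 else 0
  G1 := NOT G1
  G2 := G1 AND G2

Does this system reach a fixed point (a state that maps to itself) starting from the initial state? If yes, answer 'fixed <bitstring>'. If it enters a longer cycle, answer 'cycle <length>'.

Answer: cycle 2

Derivation:
Step 0: 101
Step 1: G0=(0+1>=1)=1 G1=NOT G1=NOT 0=1 G2=G1&G2=0&1=0 -> 110
Step 2: G0=(1+0>=1)=1 G1=NOT G1=NOT 1=0 G2=G1&G2=1&0=0 -> 100
Step 3: G0=(0+0>=1)=0 G1=NOT G1=NOT 0=1 G2=G1&G2=0&0=0 -> 010
Step 4: G0=(1+0>=1)=1 G1=NOT G1=NOT 1=0 G2=G1&G2=1&0=0 -> 100
Cycle of length 2 starting at step 2 -> no fixed point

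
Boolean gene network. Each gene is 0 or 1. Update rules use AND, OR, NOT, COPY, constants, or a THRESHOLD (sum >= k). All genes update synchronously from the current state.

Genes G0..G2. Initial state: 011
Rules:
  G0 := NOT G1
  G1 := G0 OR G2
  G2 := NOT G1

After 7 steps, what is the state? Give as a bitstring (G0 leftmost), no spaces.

Step 1: G0=NOT G1=NOT 1=0 G1=G0|G2=0|1=1 G2=NOT G1=NOT 1=0 -> 010
Step 2: G0=NOT G1=NOT 1=0 G1=G0|G2=0|0=0 G2=NOT G1=NOT 1=0 -> 000
Step 3: G0=NOT G1=NOT 0=1 G1=G0|G2=0|0=0 G2=NOT G1=NOT 0=1 -> 101
Step 4: G0=NOT G1=NOT 0=1 G1=G0|G2=1|1=1 G2=NOT G1=NOT 0=1 -> 111
Step 5: G0=NOT G1=NOT 1=0 G1=G0|G2=1|1=1 G2=NOT G1=NOT 1=0 -> 010
Step 6: G0=NOT G1=NOT 1=0 G1=G0|G2=0|0=0 G2=NOT G1=NOT 1=0 -> 000
Step 7: G0=NOT G1=NOT 0=1 G1=G0|G2=0|0=0 G2=NOT G1=NOT 0=1 -> 101

101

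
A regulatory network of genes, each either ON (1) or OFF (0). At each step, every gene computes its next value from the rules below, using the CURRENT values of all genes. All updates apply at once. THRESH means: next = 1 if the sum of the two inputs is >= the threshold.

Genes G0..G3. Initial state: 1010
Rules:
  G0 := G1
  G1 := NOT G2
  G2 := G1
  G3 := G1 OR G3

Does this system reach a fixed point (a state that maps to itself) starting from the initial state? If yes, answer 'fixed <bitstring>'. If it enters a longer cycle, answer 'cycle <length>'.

Answer: cycle 4

Derivation:
Step 0: 1010
Step 1: G0=G1=0 G1=NOT G2=NOT 1=0 G2=G1=0 G3=G1|G3=0|0=0 -> 0000
Step 2: G0=G1=0 G1=NOT G2=NOT 0=1 G2=G1=0 G3=G1|G3=0|0=0 -> 0100
Step 3: G0=G1=1 G1=NOT G2=NOT 0=1 G2=G1=1 G3=G1|G3=1|0=1 -> 1111
Step 4: G0=G1=1 G1=NOT G2=NOT 1=0 G2=G1=1 G3=G1|G3=1|1=1 -> 1011
Step 5: G0=G1=0 G1=NOT G2=NOT 1=0 G2=G1=0 G3=G1|G3=0|1=1 -> 0001
Step 6: G0=G1=0 G1=NOT G2=NOT 0=1 G2=G1=0 G3=G1|G3=0|1=1 -> 0101
Step 7: G0=G1=1 G1=NOT G2=NOT 0=1 G2=G1=1 G3=G1|G3=1|1=1 -> 1111
Cycle of length 4 starting at step 3 -> no fixed point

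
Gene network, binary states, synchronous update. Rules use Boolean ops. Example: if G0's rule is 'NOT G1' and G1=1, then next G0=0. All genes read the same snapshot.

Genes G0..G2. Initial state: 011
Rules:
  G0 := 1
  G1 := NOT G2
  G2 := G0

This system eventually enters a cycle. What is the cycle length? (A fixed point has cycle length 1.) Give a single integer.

Answer: 1

Derivation:
Step 0: 011
Step 1: G0=1(const) G1=NOT G2=NOT 1=0 G2=G0=0 -> 100
Step 2: G0=1(const) G1=NOT G2=NOT 0=1 G2=G0=1 -> 111
Step 3: G0=1(const) G1=NOT G2=NOT 1=0 G2=G0=1 -> 101
Step 4: G0=1(const) G1=NOT G2=NOT 1=0 G2=G0=1 -> 101
State from step 4 equals state from step 3 -> cycle length 1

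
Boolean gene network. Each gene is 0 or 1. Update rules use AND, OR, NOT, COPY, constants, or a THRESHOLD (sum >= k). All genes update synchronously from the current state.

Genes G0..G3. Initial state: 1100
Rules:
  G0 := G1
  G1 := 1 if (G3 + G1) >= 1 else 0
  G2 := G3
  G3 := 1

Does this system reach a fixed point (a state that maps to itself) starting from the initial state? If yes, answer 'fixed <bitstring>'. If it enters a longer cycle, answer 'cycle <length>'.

Step 0: 1100
Step 1: G0=G1=1 G1=(0+1>=1)=1 G2=G3=0 G3=1(const) -> 1101
Step 2: G0=G1=1 G1=(1+1>=1)=1 G2=G3=1 G3=1(const) -> 1111
Step 3: G0=G1=1 G1=(1+1>=1)=1 G2=G3=1 G3=1(const) -> 1111
Fixed point reached at step 2: 1111

Answer: fixed 1111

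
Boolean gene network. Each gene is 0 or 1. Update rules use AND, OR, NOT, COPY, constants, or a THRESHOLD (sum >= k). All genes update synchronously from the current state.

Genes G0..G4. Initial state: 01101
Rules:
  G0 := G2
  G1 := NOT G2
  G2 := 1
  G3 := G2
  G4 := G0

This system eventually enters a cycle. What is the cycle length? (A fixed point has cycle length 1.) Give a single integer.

Answer: 1

Derivation:
Step 0: 01101
Step 1: G0=G2=1 G1=NOT G2=NOT 1=0 G2=1(const) G3=G2=1 G4=G0=0 -> 10110
Step 2: G0=G2=1 G1=NOT G2=NOT 1=0 G2=1(const) G3=G2=1 G4=G0=1 -> 10111
Step 3: G0=G2=1 G1=NOT G2=NOT 1=0 G2=1(const) G3=G2=1 G4=G0=1 -> 10111
State from step 3 equals state from step 2 -> cycle length 1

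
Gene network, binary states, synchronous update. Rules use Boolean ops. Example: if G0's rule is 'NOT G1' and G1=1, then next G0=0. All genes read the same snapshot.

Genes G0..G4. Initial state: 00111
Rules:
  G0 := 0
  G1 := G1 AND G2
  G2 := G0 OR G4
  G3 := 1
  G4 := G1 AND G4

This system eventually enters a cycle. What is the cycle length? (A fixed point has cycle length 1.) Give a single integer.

Step 0: 00111
Step 1: G0=0(const) G1=G1&G2=0&1=0 G2=G0|G4=0|1=1 G3=1(const) G4=G1&G4=0&1=0 -> 00110
Step 2: G0=0(const) G1=G1&G2=0&1=0 G2=G0|G4=0|0=0 G3=1(const) G4=G1&G4=0&0=0 -> 00010
Step 3: G0=0(const) G1=G1&G2=0&0=0 G2=G0|G4=0|0=0 G3=1(const) G4=G1&G4=0&0=0 -> 00010
State from step 3 equals state from step 2 -> cycle length 1

Answer: 1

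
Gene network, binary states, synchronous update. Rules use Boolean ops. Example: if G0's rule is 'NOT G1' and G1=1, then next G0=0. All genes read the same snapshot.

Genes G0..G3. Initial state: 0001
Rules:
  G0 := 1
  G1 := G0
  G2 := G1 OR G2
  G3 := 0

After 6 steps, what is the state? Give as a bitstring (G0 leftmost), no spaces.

Step 1: G0=1(const) G1=G0=0 G2=G1|G2=0|0=0 G3=0(const) -> 1000
Step 2: G0=1(const) G1=G0=1 G2=G1|G2=0|0=0 G3=0(const) -> 1100
Step 3: G0=1(const) G1=G0=1 G2=G1|G2=1|0=1 G3=0(const) -> 1110
Step 4: G0=1(const) G1=G0=1 G2=G1|G2=1|1=1 G3=0(const) -> 1110
Step 5: G0=1(const) G1=G0=1 G2=G1|G2=1|1=1 G3=0(const) -> 1110
Step 6: G0=1(const) G1=G0=1 G2=G1|G2=1|1=1 G3=0(const) -> 1110

1110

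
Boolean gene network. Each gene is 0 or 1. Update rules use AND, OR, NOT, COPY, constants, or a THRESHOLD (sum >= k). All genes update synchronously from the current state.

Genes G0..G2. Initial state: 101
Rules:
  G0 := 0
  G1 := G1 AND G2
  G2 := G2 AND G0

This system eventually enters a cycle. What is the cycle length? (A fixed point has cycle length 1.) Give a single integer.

Answer: 1

Derivation:
Step 0: 101
Step 1: G0=0(const) G1=G1&G2=0&1=0 G2=G2&G0=1&1=1 -> 001
Step 2: G0=0(const) G1=G1&G2=0&1=0 G2=G2&G0=1&0=0 -> 000
Step 3: G0=0(const) G1=G1&G2=0&0=0 G2=G2&G0=0&0=0 -> 000
State from step 3 equals state from step 2 -> cycle length 1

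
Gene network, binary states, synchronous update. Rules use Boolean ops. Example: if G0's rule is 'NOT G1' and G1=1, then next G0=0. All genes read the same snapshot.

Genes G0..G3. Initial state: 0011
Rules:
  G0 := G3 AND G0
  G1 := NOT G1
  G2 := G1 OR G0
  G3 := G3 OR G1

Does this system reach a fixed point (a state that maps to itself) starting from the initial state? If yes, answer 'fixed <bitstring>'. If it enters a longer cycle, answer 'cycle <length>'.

Step 0: 0011
Step 1: G0=G3&G0=1&0=0 G1=NOT G1=NOT 0=1 G2=G1|G0=0|0=0 G3=G3|G1=1|0=1 -> 0101
Step 2: G0=G3&G0=1&0=0 G1=NOT G1=NOT 1=0 G2=G1|G0=1|0=1 G3=G3|G1=1|1=1 -> 0011
Cycle of length 2 starting at step 0 -> no fixed point

Answer: cycle 2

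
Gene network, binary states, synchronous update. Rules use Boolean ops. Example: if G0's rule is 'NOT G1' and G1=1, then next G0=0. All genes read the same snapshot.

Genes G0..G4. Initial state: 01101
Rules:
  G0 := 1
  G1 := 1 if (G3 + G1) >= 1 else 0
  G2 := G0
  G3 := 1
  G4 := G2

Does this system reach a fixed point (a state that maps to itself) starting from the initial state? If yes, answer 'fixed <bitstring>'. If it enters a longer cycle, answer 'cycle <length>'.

Step 0: 01101
Step 1: G0=1(const) G1=(0+1>=1)=1 G2=G0=0 G3=1(const) G4=G2=1 -> 11011
Step 2: G0=1(const) G1=(1+1>=1)=1 G2=G0=1 G3=1(const) G4=G2=0 -> 11110
Step 3: G0=1(const) G1=(1+1>=1)=1 G2=G0=1 G3=1(const) G4=G2=1 -> 11111
Step 4: G0=1(const) G1=(1+1>=1)=1 G2=G0=1 G3=1(const) G4=G2=1 -> 11111
Fixed point reached at step 3: 11111

Answer: fixed 11111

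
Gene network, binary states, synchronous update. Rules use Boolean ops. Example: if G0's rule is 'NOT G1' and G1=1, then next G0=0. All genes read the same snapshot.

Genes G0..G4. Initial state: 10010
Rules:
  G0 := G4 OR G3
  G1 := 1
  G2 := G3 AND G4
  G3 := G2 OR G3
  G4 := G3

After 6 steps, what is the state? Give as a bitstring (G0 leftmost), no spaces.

Step 1: G0=G4|G3=0|1=1 G1=1(const) G2=G3&G4=1&0=0 G3=G2|G3=0|1=1 G4=G3=1 -> 11011
Step 2: G0=G4|G3=1|1=1 G1=1(const) G2=G3&G4=1&1=1 G3=G2|G3=0|1=1 G4=G3=1 -> 11111
Step 3: G0=G4|G3=1|1=1 G1=1(const) G2=G3&G4=1&1=1 G3=G2|G3=1|1=1 G4=G3=1 -> 11111
Step 4: G0=G4|G3=1|1=1 G1=1(const) G2=G3&G4=1&1=1 G3=G2|G3=1|1=1 G4=G3=1 -> 11111
Step 5: G0=G4|G3=1|1=1 G1=1(const) G2=G3&G4=1&1=1 G3=G2|G3=1|1=1 G4=G3=1 -> 11111
Step 6: G0=G4|G3=1|1=1 G1=1(const) G2=G3&G4=1&1=1 G3=G2|G3=1|1=1 G4=G3=1 -> 11111

11111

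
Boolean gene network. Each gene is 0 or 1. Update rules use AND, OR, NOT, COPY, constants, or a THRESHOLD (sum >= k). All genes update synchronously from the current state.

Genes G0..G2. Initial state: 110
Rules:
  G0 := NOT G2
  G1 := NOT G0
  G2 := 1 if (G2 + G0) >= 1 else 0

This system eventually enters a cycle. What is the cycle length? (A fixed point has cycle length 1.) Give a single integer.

Answer: 1

Derivation:
Step 0: 110
Step 1: G0=NOT G2=NOT 0=1 G1=NOT G0=NOT 1=0 G2=(0+1>=1)=1 -> 101
Step 2: G0=NOT G2=NOT 1=0 G1=NOT G0=NOT 1=0 G2=(1+1>=1)=1 -> 001
Step 3: G0=NOT G2=NOT 1=0 G1=NOT G0=NOT 0=1 G2=(1+0>=1)=1 -> 011
Step 4: G0=NOT G2=NOT 1=0 G1=NOT G0=NOT 0=1 G2=(1+0>=1)=1 -> 011
State from step 4 equals state from step 3 -> cycle length 1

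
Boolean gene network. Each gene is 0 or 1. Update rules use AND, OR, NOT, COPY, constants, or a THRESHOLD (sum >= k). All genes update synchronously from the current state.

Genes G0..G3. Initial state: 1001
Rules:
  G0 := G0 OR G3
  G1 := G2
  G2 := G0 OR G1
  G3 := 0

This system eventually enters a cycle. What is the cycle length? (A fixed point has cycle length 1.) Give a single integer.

Answer: 1

Derivation:
Step 0: 1001
Step 1: G0=G0|G3=1|1=1 G1=G2=0 G2=G0|G1=1|0=1 G3=0(const) -> 1010
Step 2: G0=G0|G3=1|0=1 G1=G2=1 G2=G0|G1=1|0=1 G3=0(const) -> 1110
Step 3: G0=G0|G3=1|0=1 G1=G2=1 G2=G0|G1=1|1=1 G3=0(const) -> 1110
State from step 3 equals state from step 2 -> cycle length 1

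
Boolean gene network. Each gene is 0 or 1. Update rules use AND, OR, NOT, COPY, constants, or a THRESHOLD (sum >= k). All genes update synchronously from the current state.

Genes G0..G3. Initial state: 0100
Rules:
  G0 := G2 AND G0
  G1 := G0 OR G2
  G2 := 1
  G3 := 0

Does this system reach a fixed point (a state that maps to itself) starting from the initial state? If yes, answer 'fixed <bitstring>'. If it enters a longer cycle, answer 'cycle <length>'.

Step 0: 0100
Step 1: G0=G2&G0=0&0=0 G1=G0|G2=0|0=0 G2=1(const) G3=0(const) -> 0010
Step 2: G0=G2&G0=1&0=0 G1=G0|G2=0|1=1 G2=1(const) G3=0(const) -> 0110
Step 3: G0=G2&G0=1&0=0 G1=G0|G2=0|1=1 G2=1(const) G3=0(const) -> 0110
Fixed point reached at step 2: 0110

Answer: fixed 0110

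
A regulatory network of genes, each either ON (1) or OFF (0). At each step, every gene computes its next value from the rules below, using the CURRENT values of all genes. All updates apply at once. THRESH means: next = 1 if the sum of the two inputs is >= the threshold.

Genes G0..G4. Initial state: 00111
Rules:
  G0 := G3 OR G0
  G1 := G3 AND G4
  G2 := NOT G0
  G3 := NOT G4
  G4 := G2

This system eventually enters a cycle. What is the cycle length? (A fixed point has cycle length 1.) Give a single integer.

Step 0: 00111
Step 1: G0=G3|G0=1|0=1 G1=G3&G4=1&1=1 G2=NOT G0=NOT 0=1 G3=NOT G4=NOT 1=0 G4=G2=1 -> 11101
Step 2: G0=G3|G0=0|1=1 G1=G3&G4=0&1=0 G2=NOT G0=NOT 1=0 G3=NOT G4=NOT 1=0 G4=G2=1 -> 10001
Step 3: G0=G3|G0=0|1=1 G1=G3&G4=0&1=0 G2=NOT G0=NOT 1=0 G3=NOT G4=NOT 1=0 G4=G2=0 -> 10000
Step 4: G0=G3|G0=0|1=1 G1=G3&G4=0&0=0 G2=NOT G0=NOT 1=0 G3=NOT G4=NOT 0=1 G4=G2=0 -> 10010
Step 5: G0=G3|G0=1|1=1 G1=G3&G4=1&0=0 G2=NOT G0=NOT 1=0 G3=NOT G4=NOT 0=1 G4=G2=0 -> 10010
State from step 5 equals state from step 4 -> cycle length 1

Answer: 1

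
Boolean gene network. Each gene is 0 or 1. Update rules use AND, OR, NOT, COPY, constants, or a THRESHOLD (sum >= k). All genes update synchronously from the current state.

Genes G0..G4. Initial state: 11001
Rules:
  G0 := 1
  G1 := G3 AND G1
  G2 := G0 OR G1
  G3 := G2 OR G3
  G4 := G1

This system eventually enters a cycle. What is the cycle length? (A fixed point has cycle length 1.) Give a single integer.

Step 0: 11001
Step 1: G0=1(const) G1=G3&G1=0&1=0 G2=G0|G1=1|1=1 G3=G2|G3=0|0=0 G4=G1=1 -> 10101
Step 2: G0=1(const) G1=G3&G1=0&0=0 G2=G0|G1=1|0=1 G3=G2|G3=1|0=1 G4=G1=0 -> 10110
Step 3: G0=1(const) G1=G3&G1=1&0=0 G2=G0|G1=1|0=1 G3=G2|G3=1|1=1 G4=G1=0 -> 10110
State from step 3 equals state from step 2 -> cycle length 1

Answer: 1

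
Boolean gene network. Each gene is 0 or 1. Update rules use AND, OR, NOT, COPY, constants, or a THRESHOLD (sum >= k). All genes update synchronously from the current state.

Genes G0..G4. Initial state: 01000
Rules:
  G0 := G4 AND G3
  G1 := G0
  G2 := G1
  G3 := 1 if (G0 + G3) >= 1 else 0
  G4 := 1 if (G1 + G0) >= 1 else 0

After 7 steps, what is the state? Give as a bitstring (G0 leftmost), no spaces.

Step 1: G0=G4&G3=0&0=0 G1=G0=0 G2=G1=1 G3=(0+0>=1)=0 G4=(1+0>=1)=1 -> 00101
Step 2: G0=G4&G3=1&0=0 G1=G0=0 G2=G1=0 G3=(0+0>=1)=0 G4=(0+0>=1)=0 -> 00000
Step 3: G0=G4&G3=0&0=0 G1=G0=0 G2=G1=0 G3=(0+0>=1)=0 G4=(0+0>=1)=0 -> 00000
Step 4: G0=G4&G3=0&0=0 G1=G0=0 G2=G1=0 G3=(0+0>=1)=0 G4=(0+0>=1)=0 -> 00000
Step 5: G0=G4&G3=0&0=0 G1=G0=0 G2=G1=0 G3=(0+0>=1)=0 G4=(0+0>=1)=0 -> 00000
Step 6: G0=G4&G3=0&0=0 G1=G0=0 G2=G1=0 G3=(0+0>=1)=0 G4=(0+0>=1)=0 -> 00000
Step 7: G0=G4&G3=0&0=0 G1=G0=0 G2=G1=0 G3=(0+0>=1)=0 G4=(0+0>=1)=0 -> 00000

00000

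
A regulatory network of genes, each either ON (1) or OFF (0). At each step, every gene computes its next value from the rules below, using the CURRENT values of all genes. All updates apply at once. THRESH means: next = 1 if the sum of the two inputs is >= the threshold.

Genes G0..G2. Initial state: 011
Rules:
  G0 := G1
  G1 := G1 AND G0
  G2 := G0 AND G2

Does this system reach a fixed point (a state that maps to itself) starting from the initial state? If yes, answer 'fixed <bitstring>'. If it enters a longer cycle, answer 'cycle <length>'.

Answer: fixed 000

Derivation:
Step 0: 011
Step 1: G0=G1=1 G1=G1&G0=1&0=0 G2=G0&G2=0&1=0 -> 100
Step 2: G0=G1=0 G1=G1&G0=0&1=0 G2=G0&G2=1&0=0 -> 000
Step 3: G0=G1=0 G1=G1&G0=0&0=0 G2=G0&G2=0&0=0 -> 000
Fixed point reached at step 2: 000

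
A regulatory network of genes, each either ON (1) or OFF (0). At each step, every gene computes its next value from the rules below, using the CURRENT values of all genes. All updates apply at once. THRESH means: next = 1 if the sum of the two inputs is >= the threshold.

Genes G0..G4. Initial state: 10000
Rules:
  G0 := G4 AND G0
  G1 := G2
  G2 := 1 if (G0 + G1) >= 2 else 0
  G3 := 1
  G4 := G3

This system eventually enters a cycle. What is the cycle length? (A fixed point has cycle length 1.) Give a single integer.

Answer: 1

Derivation:
Step 0: 10000
Step 1: G0=G4&G0=0&1=0 G1=G2=0 G2=(1+0>=2)=0 G3=1(const) G4=G3=0 -> 00010
Step 2: G0=G4&G0=0&0=0 G1=G2=0 G2=(0+0>=2)=0 G3=1(const) G4=G3=1 -> 00011
Step 3: G0=G4&G0=1&0=0 G1=G2=0 G2=(0+0>=2)=0 G3=1(const) G4=G3=1 -> 00011
State from step 3 equals state from step 2 -> cycle length 1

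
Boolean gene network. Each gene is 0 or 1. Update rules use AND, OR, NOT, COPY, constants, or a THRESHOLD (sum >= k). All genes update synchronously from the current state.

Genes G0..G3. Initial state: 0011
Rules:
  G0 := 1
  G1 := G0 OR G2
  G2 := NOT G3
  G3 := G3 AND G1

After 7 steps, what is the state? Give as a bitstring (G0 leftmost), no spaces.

Step 1: G0=1(const) G1=G0|G2=0|1=1 G2=NOT G3=NOT 1=0 G3=G3&G1=1&0=0 -> 1100
Step 2: G0=1(const) G1=G0|G2=1|0=1 G2=NOT G3=NOT 0=1 G3=G3&G1=0&1=0 -> 1110
Step 3: G0=1(const) G1=G0|G2=1|1=1 G2=NOT G3=NOT 0=1 G3=G3&G1=0&1=0 -> 1110
Step 4: G0=1(const) G1=G0|G2=1|1=1 G2=NOT G3=NOT 0=1 G3=G3&G1=0&1=0 -> 1110
Step 5: G0=1(const) G1=G0|G2=1|1=1 G2=NOT G3=NOT 0=1 G3=G3&G1=0&1=0 -> 1110
Step 6: G0=1(const) G1=G0|G2=1|1=1 G2=NOT G3=NOT 0=1 G3=G3&G1=0&1=0 -> 1110
Step 7: G0=1(const) G1=G0|G2=1|1=1 G2=NOT G3=NOT 0=1 G3=G3&G1=0&1=0 -> 1110

1110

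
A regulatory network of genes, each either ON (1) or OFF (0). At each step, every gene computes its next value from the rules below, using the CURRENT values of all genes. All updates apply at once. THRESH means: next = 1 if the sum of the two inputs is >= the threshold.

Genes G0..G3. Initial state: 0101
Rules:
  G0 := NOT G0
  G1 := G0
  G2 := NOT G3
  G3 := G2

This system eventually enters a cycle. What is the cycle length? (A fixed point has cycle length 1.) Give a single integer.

Answer: 4

Derivation:
Step 0: 0101
Step 1: G0=NOT G0=NOT 0=1 G1=G0=0 G2=NOT G3=NOT 1=0 G3=G2=0 -> 1000
Step 2: G0=NOT G0=NOT 1=0 G1=G0=1 G2=NOT G3=NOT 0=1 G3=G2=0 -> 0110
Step 3: G0=NOT G0=NOT 0=1 G1=G0=0 G2=NOT G3=NOT 0=1 G3=G2=1 -> 1011
Step 4: G0=NOT G0=NOT 1=0 G1=G0=1 G2=NOT G3=NOT 1=0 G3=G2=1 -> 0101
State from step 4 equals state from step 0 -> cycle length 4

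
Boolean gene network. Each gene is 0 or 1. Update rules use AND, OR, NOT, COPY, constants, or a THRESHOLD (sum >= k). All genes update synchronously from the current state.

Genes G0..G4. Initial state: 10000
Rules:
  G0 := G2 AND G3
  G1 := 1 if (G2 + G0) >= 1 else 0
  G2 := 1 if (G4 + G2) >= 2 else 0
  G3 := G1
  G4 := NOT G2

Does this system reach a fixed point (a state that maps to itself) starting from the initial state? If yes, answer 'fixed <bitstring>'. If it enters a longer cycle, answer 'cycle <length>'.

Step 0: 10000
Step 1: G0=G2&G3=0&0=0 G1=(0+1>=1)=1 G2=(0+0>=2)=0 G3=G1=0 G4=NOT G2=NOT 0=1 -> 01001
Step 2: G0=G2&G3=0&0=0 G1=(0+0>=1)=0 G2=(1+0>=2)=0 G3=G1=1 G4=NOT G2=NOT 0=1 -> 00011
Step 3: G0=G2&G3=0&1=0 G1=(0+0>=1)=0 G2=(1+0>=2)=0 G3=G1=0 G4=NOT G2=NOT 0=1 -> 00001
Step 4: G0=G2&G3=0&0=0 G1=(0+0>=1)=0 G2=(1+0>=2)=0 G3=G1=0 G4=NOT G2=NOT 0=1 -> 00001
Fixed point reached at step 3: 00001

Answer: fixed 00001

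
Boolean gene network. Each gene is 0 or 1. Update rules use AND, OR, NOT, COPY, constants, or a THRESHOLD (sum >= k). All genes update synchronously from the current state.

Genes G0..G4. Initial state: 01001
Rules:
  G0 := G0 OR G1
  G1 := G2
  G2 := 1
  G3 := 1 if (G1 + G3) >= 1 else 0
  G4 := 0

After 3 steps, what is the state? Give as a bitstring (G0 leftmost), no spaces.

Step 1: G0=G0|G1=0|1=1 G1=G2=0 G2=1(const) G3=(1+0>=1)=1 G4=0(const) -> 10110
Step 2: G0=G0|G1=1|0=1 G1=G2=1 G2=1(const) G3=(0+1>=1)=1 G4=0(const) -> 11110
Step 3: G0=G0|G1=1|1=1 G1=G2=1 G2=1(const) G3=(1+1>=1)=1 G4=0(const) -> 11110

11110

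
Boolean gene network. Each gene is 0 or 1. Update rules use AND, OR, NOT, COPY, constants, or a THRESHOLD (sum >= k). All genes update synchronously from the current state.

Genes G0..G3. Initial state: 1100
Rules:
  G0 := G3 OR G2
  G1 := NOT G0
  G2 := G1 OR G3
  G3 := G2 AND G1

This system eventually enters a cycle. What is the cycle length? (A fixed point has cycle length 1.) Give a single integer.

Answer: 2

Derivation:
Step 0: 1100
Step 1: G0=G3|G2=0|0=0 G1=NOT G0=NOT 1=0 G2=G1|G3=1|0=1 G3=G2&G1=0&1=0 -> 0010
Step 2: G0=G3|G2=0|1=1 G1=NOT G0=NOT 0=1 G2=G1|G3=0|0=0 G3=G2&G1=1&0=0 -> 1100
State from step 2 equals state from step 0 -> cycle length 2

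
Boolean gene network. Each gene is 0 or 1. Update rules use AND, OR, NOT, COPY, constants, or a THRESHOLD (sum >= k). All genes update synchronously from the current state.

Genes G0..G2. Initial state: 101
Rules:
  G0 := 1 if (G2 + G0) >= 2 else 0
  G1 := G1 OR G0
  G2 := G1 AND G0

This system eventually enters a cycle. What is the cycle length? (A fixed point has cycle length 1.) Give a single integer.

Answer: 1

Derivation:
Step 0: 101
Step 1: G0=(1+1>=2)=1 G1=G1|G0=0|1=1 G2=G1&G0=0&1=0 -> 110
Step 2: G0=(0+1>=2)=0 G1=G1|G0=1|1=1 G2=G1&G0=1&1=1 -> 011
Step 3: G0=(1+0>=2)=0 G1=G1|G0=1|0=1 G2=G1&G0=1&0=0 -> 010
Step 4: G0=(0+0>=2)=0 G1=G1|G0=1|0=1 G2=G1&G0=1&0=0 -> 010
State from step 4 equals state from step 3 -> cycle length 1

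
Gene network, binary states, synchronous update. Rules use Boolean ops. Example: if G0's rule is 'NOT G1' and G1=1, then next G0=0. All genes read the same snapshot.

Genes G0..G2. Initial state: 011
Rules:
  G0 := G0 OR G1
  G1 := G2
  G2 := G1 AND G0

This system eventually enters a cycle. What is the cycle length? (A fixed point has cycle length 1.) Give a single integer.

Step 0: 011
Step 1: G0=G0|G1=0|1=1 G1=G2=1 G2=G1&G0=1&0=0 -> 110
Step 2: G0=G0|G1=1|1=1 G1=G2=0 G2=G1&G0=1&1=1 -> 101
Step 3: G0=G0|G1=1|0=1 G1=G2=1 G2=G1&G0=0&1=0 -> 110
State from step 3 equals state from step 1 -> cycle length 2

Answer: 2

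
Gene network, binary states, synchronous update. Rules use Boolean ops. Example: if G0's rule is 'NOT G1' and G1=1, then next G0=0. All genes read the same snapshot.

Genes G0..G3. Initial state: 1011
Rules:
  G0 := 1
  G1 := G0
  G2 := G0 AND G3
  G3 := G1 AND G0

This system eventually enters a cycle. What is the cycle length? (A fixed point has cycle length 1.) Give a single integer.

Answer: 1

Derivation:
Step 0: 1011
Step 1: G0=1(const) G1=G0=1 G2=G0&G3=1&1=1 G3=G1&G0=0&1=0 -> 1110
Step 2: G0=1(const) G1=G0=1 G2=G0&G3=1&0=0 G3=G1&G0=1&1=1 -> 1101
Step 3: G0=1(const) G1=G0=1 G2=G0&G3=1&1=1 G3=G1&G0=1&1=1 -> 1111
Step 4: G0=1(const) G1=G0=1 G2=G0&G3=1&1=1 G3=G1&G0=1&1=1 -> 1111
State from step 4 equals state from step 3 -> cycle length 1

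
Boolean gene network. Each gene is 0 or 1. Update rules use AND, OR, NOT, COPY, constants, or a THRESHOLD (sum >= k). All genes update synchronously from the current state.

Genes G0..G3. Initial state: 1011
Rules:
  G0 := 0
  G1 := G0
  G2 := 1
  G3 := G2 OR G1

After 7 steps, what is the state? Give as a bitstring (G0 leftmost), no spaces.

Step 1: G0=0(const) G1=G0=1 G2=1(const) G3=G2|G1=1|0=1 -> 0111
Step 2: G0=0(const) G1=G0=0 G2=1(const) G3=G2|G1=1|1=1 -> 0011
Step 3: G0=0(const) G1=G0=0 G2=1(const) G3=G2|G1=1|0=1 -> 0011
Step 4: G0=0(const) G1=G0=0 G2=1(const) G3=G2|G1=1|0=1 -> 0011
Step 5: G0=0(const) G1=G0=0 G2=1(const) G3=G2|G1=1|0=1 -> 0011
Step 6: G0=0(const) G1=G0=0 G2=1(const) G3=G2|G1=1|0=1 -> 0011
Step 7: G0=0(const) G1=G0=0 G2=1(const) G3=G2|G1=1|0=1 -> 0011

0011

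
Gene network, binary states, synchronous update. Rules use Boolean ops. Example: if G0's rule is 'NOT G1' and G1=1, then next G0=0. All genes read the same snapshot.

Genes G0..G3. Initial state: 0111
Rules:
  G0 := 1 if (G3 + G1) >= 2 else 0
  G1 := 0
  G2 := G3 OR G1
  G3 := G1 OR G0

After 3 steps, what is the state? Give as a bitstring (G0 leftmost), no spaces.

Step 1: G0=(1+1>=2)=1 G1=0(const) G2=G3|G1=1|1=1 G3=G1|G0=1|0=1 -> 1011
Step 2: G0=(1+0>=2)=0 G1=0(const) G2=G3|G1=1|0=1 G3=G1|G0=0|1=1 -> 0011
Step 3: G0=(1+0>=2)=0 G1=0(const) G2=G3|G1=1|0=1 G3=G1|G0=0|0=0 -> 0010

0010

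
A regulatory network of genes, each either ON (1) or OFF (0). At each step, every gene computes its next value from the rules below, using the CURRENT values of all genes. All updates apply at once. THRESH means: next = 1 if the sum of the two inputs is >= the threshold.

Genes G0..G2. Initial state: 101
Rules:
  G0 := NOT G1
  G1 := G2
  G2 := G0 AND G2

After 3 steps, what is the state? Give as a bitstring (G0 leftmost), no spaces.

Step 1: G0=NOT G1=NOT 0=1 G1=G2=1 G2=G0&G2=1&1=1 -> 111
Step 2: G0=NOT G1=NOT 1=0 G1=G2=1 G2=G0&G2=1&1=1 -> 011
Step 3: G0=NOT G1=NOT 1=0 G1=G2=1 G2=G0&G2=0&1=0 -> 010

010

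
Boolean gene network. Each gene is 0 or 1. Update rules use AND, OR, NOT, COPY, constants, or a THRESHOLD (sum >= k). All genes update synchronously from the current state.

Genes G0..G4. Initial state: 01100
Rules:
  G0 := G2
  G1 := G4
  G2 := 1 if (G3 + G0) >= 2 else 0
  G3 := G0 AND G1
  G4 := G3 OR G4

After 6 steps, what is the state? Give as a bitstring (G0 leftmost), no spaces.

Step 1: G0=G2=1 G1=G4=0 G2=(0+0>=2)=0 G3=G0&G1=0&1=0 G4=G3|G4=0|0=0 -> 10000
Step 2: G0=G2=0 G1=G4=0 G2=(0+1>=2)=0 G3=G0&G1=1&0=0 G4=G3|G4=0|0=0 -> 00000
Step 3: G0=G2=0 G1=G4=0 G2=(0+0>=2)=0 G3=G0&G1=0&0=0 G4=G3|G4=0|0=0 -> 00000
Step 4: G0=G2=0 G1=G4=0 G2=(0+0>=2)=0 G3=G0&G1=0&0=0 G4=G3|G4=0|0=0 -> 00000
Step 5: G0=G2=0 G1=G4=0 G2=(0+0>=2)=0 G3=G0&G1=0&0=0 G4=G3|G4=0|0=0 -> 00000
Step 6: G0=G2=0 G1=G4=0 G2=(0+0>=2)=0 G3=G0&G1=0&0=0 G4=G3|G4=0|0=0 -> 00000

00000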